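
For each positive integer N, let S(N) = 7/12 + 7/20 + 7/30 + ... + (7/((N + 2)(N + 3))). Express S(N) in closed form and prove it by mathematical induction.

We claim S(N) = 7N/(3(N + 3)) for all N ≥ 1.
For the base case N = 1: S(1) = 7/12, and the closed form gives 7/12. They agree.
Suppose the result is true for N = m, so S(m) = 7m/(3(m + 3)).
Then S(m+1) = S(m) + (7/((m + 3)(m + 4))) = (7m/(3(m + 3))) + (7/((m + 3)(m + 4))).
Simplifying, S(m+1) = 7(m + 1)/(3(m + 4)) = 7(m+1)/(3((m+1) + 3)),
which is the closed form with N = m+1.
By the principle of mathematical induction, the result holds for all N ≥ 1.

S(N) = 7N/(3(N + 3))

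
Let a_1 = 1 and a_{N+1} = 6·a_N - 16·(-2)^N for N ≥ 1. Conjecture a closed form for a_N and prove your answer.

a_N = -(-2)^(N + 1) + 5·6^(N - 1)

Computing the first terms: a_1 = 1, a_2 = 38, a_3 = 164. This suggests a_N = -(-2)^(N + 1) + 5·6^(N - 1).
Base step (N = 1): the formula gives 1 = 1 = a_1.
Inductive step: assume the claim holds for N = m, so a_m = -(-2)^(m + 1) + 5·6^(m - 1).
Then a_{m+1} = 6·a_m - 16·(-2)^m = 6·(-(-2)^(m + 1) + 5·6^(m - 1)) - 16·(-2)^m = -(-2)^(m + 2) + 5·6^m = -(-2)^((m+1) + 1) + 5·6^((m+1) - 1),
which is the claimed formula at N = m+1.
By induction, the statement is established for all N ≥ 1.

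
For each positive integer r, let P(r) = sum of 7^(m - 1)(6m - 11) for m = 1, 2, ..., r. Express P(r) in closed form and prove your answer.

P(r) = 7^r(r - 2) + 2

We claim P(r) = 7^r(r - 2) + 2 for all r ≥ 1.
Base step (r = 1): P(1) = -5, and the closed form gives -5. They agree.
Inductive step: assume the claim holds for r = m, so P(m) = 7^m(m - 2) + 2.
Then P(m+1) = P(m) + (7^m(6m - 5)) = (7^m(m - 2) + 2) + (7^m(6m - 5)).
Simplifying, P(m+1) = 7^(m + 1)m - 7^(m + 1) + 2 = 7^(m+1)((m+1) - 2) + 2,
which is the closed form with r = m+1.
By the principle of mathematical induction, the result holds for all r ≥ 1.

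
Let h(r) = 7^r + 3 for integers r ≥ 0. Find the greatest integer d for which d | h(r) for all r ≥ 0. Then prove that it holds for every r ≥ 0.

d = 2

Computing the first values: h(0) = 4 and h(1) = 10; gcd(4, 10) = 2, so d ≤ 2.
We prove 2 | 7^r + 3 for all r ≥ 0 by induction on r.
For the base case r = 0: h(0) = 4 = 2·(2), so 2 | h(0).
For the inductive step, assume it holds for an arbitrary m ≥ 0, i.e. 2 | h(m). Then
h(m+1) = 7^(m+1) + 3 = 7·(7^m + 3) - 18 = 7·h(m) - 18. The first term is divisible by 2 by the inductive hypothesis, and -18 is divisible by 2. Hence 2 | h(m+1).
This completes the induction.
Therefore the largest such d is 2.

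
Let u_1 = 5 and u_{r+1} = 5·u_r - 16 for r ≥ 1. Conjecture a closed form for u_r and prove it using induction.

u_r = 5^(r - 1) + 4

Computing the first terms: u_1 = 5, u_2 = 9, u_3 = 29. This suggests u_r = 5^(r - 1) + 4.
For the base case r = 1: the formula gives 5 = 5 = u_1.
Inductive step: suppose the statement holds for some j ≥ 1, so u_j = 5^(j - 1) + 4.
Then u_{j+1} = 5·u_j - 16 = 5·(5^(j - 1) + 4) - 16 = 5^j + 4 = 5^((j+1) - 1) + 4,
which is the claimed formula at r = j+1.
By the principle of mathematical induction, the result holds for all r ≥ 1.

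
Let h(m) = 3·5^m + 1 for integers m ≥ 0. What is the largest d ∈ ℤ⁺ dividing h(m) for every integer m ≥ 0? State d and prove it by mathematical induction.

d = 4

Computing the first values: h(0) = 4 and h(1) = 16; gcd(4, 16) = 4, so d ≤ 4.
We prove 4 | 3·5^m + 1 for all m ≥ 0 by induction on m.
When m = 0: h(0) = 4 = 4·(1), so 4 | h(0).
Inductive step: suppose the statement holds for some k ≥ 0, i.e. 4 | h(k). Then
h(k+1) = 3·5^(k+1) + 1 = 5·(3·5^k + 1) - 4 = 5·h(k) - 4. The first term is divisible by 4 by the inductive hypothesis, and -4 is divisible by 4. Hence 4 | h(k+1).
By the principle of mathematical induction, the result holds for all m ≥ 0.
Therefore the largest such d is 4.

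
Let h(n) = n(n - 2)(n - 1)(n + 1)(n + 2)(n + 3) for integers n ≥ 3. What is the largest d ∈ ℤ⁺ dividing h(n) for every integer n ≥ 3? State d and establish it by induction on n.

Computing the first values: h(3) = 720 and h(4) = 5040; gcd(720, 5040) = 720, so d ≤ 720.
We prove 720 | n(n - 2)(n - 1)(n + 1)(n + 2)(n + 3) for all n ≥ 3 by induction on n.
When n = 3: h(3) = 720 = 720·(1), so 720 | h(3).
For the inductive step, assume it holds for an arbitrary p ≥ 3, i.e. 720 | h(p). Then
h(p+1) − h(p) = (p-1)·p·(p+1)·(p+2)·(p+3)·(p+4) − (p-2)·(p-1)·p·(p+1)·(p+2)·(p+3) = (p-1)·p·(p+1)·(p+2)·(p+3)·[(p+4) − (p-2)] = 6·(p-1)·p·(p+1)·(p+2)·(p+3). The product of 5 consecutive integers is divisible by (5)! = 120, so h(p+1) − h(p) is divisible by 6·120 = 720. By the inductive hypothesis 720 | h(p), hence 720 | h(p+1).
By the principle of mathematical induction, the result holds for all n ≥ 3.
Therefore the largest such d is 720.

d = 720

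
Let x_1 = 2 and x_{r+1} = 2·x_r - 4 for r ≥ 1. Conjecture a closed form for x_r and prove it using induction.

x_r = -2^r + 4

Computing the first terms: x_1 = 2, x_2 = 0, x_3 = -4. This suggests x_r = -2^r + 4.
For the base case r = 1: the formula gives 2 = 2 = x_1.
For the inductive step, assume it holds for an arbitrary k ≥ 1, so x_k = -2^k + 4.
Then x_{k+1} = 2·x_k - 4 = 2·(-2^k + 4) - 4 = -2^(k + 1) + 4,
which is the claimed formula at r = k+1.
Hence, by induction on r, the claim holds for every r ≥ 1.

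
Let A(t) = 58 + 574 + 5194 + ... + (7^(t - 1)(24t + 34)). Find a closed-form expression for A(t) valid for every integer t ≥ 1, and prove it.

We claim A(t) = 7^t(4t + 5) - 5 for all t ≥ 1.
Base step (t = 1): A(1) = 58, and the closed form gives 58. They agree.
Inductive step: assume the claim holds for t = m, so A(m) = 7^m(4m + 5) - 5.
Then A(m+1) = A(m) + (7^m(24m + 58)) = (7^m(4m + 5) - 5) + (7^m(24m + 58)).
Simplifying, A(m+1) = 28·7^m·m + 63·7^m - 5 = 7^(m+1)(4(m+1) + 5) - 5,
which is the closed form with t = m+1.
This completes the induction.

A(t) = 7^t(4t + 5) - 5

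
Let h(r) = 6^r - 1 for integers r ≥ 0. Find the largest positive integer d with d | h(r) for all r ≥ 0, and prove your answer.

Computing the first values: h(0) = 0 and h(1) = 5; gcd(0, 5) = 5, so d ≤ 5.
We prove 5 | 6^r - 1 for all r ≥ 0 by induction on r.
Base step (r = 0): h(0) = 0 = 5·(0), so 5 | h(0).
For the inductive step, assume it holds for an arbitrary i ≥ 0, i.e. 5 | h(i). Then
h(i+1) = 6^(i+1) - 1 = 6·(6^i - 1) + 5 = 6·h(i) + 5. The first term is divisible by 5 by the inductive hypothesis, and 5 is divisible by 5. Hence 5 | h(i+1).
This completes the induction.
Therefore the largest such d is 5.

d = 5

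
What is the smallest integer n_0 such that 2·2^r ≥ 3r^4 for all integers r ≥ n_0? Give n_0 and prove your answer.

n_0 = 17

At r = 16: 131072 < 196608, so the inequality fails and n_0 ≥ 17. We prove 2·2^r ≥ 3r^4 for all r ≥ 17.
Base case (r = 17): 2·2^r = 262144 and 3r^4 = 250563, so 262144 ≥ 250563.
Suppose the result is true for r = j, so 2·2^j ≥ 3j^4.
Then 2·2^(j + 1) = 2·(2·2^j) ≥ 2·(3j^4).
Also, for j ≥ 17 we have 2·(3j^4) ≥ 3(j+1)^4, since 2 ≥ (1 + 1/j)^4 for all j ≥ 17.
Combining, 2·2^(j + 1) ≥ 3(j+1)^4.
By the principle of mathematical induction, the result holds for all r ≥ 17.
Hence the smallest such n_0 is 17.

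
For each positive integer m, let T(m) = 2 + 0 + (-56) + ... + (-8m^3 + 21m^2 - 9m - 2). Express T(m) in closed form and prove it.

We claim T(m) = -m(2m^3 - 3m^2 - 4m + 3) for all m ≥ 1.
Base case (m = 1): T(1) = 2, and the closed form gives 2. They agree.
Inductive step: assume the claim holds for m = k, so T(k) = k(-2k^3 + 3k^2 + 4k - 3).
Then T(k+1) = T(k) + (-8k^3 - 3k^2 + 9k + 2) = (k(-2k^3 + 3k^2 + 4k - 3)) + (-8k^3 - 3k^2 + 9k + 2).
Simplifying, T(k+1) = -(k + 1)(2k^3 + 3k^2 - 4k - 2) = -(k+1)(2(k+1)^3 - 3(k+1)^2 - 4(k+1) + 3),
which is the closed form with m = k+1.
This completes the induction.

T(m) = -m(2m^3 - 3m^2 - 4m + 3)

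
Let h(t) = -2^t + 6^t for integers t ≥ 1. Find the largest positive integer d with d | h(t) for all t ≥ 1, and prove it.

Computing the first values: h(1) = 4 and h(2) = 32; gcd(4, 32) = 4, so d ≤ 4.
We prove 4 | -2^t + 6^t for all t ≥ 1 by induction on t.
Base step (t = 1): h(1) = 4 = 4·(1), so 4 | h(1).
For the inductive step, assume it holds for an arbitrary p ≥ 1, i.e. 4 | h(p). Then
6^{p+1} − 2^{p+1} = 6·6^p − 2·2^p = 6·(6^p − 2^p) + (4)·2^p. The first term is divisible by 4 by the inductive hypothesis, and the second term (4)·2^p is divisible by 4 since 4 | 4. Hence 4 | h(p+1).
This completes the induction.
Therefore the largest such d is 4.

d = 4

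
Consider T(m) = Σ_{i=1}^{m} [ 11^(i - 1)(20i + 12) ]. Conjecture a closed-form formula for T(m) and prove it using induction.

T(m) = 11^m(2m + 1) - 1

We claim T(m) = 11^m(2m + 1) - 1 for all m ≥ 1.
For the base case m = 1: T(1) = 32, and the closed form gives 32. They agree.
Inductive step: assume the claim holds for m = i, so T(i) = 11^i(2i + 1) - 1.
Then T(i+1) = T(i) + (11^i(20i + 32)) = (11^i(2i + 1) - 1) + (11^i(20i + 32)).
Simplifying, T(i+1) = 22·11^i·i + 33·11^i - 1 = 11^(i+1)(2(i+1) + 1) - 1,
which is the closed form with m = i+1.
By induction, the statement is established for all m ≥ 1.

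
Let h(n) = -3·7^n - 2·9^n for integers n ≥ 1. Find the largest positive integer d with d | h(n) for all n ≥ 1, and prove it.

d = 3

Computing the first values: h(1) = -39 and h(2) = -309; gcd(-39, -309) = 3, so d ≤ 3.
We prove 3 | -3·7^n - 2·9^n for all n ≥ 1 by induction on n.
When n = 1: h(1) = -39 = 3·(-13), so 3 | h(1).
For the inductive step, assume it holds for an arbitrary r ≥ 1, i.e. 3 | h(r). Then
h(r+1) − 9·h(r) = (-3·7^(r+1) - 2·9^(r+1)) − 9·(-3·7^r - 2·9^r) = (-3)·7^r·(7 − 9) = (6)·7^r. Since 3 | h(r) by the inductive hypothesis, 3 | 9·h(r); and 3 | 6 since 6 = 3·2. Therefore 3 | h(r+1).
By the principle of mathematical induction, the result holds for all n ≥ 1.
Therefore the largest such d is 3.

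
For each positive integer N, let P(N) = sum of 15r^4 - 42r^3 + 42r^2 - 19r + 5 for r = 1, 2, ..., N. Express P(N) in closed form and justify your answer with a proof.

P(N) = N(3N^4 - 3N^3 - 2N^2 + N + 2)

We claim P(N) = N(3N^4 - 3N^3 - 2N^2 + N + 2) for all N ≥ 1.
When N = 1: P(1) = 1, and the closed form gives 1. They agree.
For the inductive step, assume it holds for an arbitrary r ≥ 1, so P(r) = r(3r^4 - 3r^3 - 2r^2 + r + 2).
Then P(r+1) = P(r) + (15r^4 + 18r^3 + 6r^2 - r + 1) = (r(3r^4 - 3r^3 - 2r^2 + r + 2)) + (15r^4 + 18r^3 + 6r^2 - r + 1).
Simplifying, P(r+1) = (r + 1)(3r^4 + 9r^3 + 7r^2 + 1) = (r+1)(3(r+1)^4 - 3(r+1)^3 - 2(r+1)^2 + (r+1) + 2),
which is the closed form with N = r+1.
Hence, by induction on N, the claim holds for every N ≥ 1.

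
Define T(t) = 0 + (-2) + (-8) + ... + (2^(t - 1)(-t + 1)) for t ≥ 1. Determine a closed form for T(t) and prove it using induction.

We claim T(t) = 2^t(-t + 2) - 2 for all t ≥ 1.
When t = 1: T(1) = 0, and the closed form gives 0. They agree.
For the inductive step, assume it holds for an arbitrary k ≥ 1, so T(k) = 2^k(-k + 2) - 2.
Then T(k+1) = T(k) + (-2^k·k) = (2^k(-k + 2) - 2) + (-2^k·k).
Simplifying, T(k+1) = -2·2^k·k + 2·2^k - 2 = 2^(k+1)(-(k+1) + 2) - 2,
which is the closed form with t = k+1.
This completes the induction.

T(t) = 2^t(-t + 2) - 2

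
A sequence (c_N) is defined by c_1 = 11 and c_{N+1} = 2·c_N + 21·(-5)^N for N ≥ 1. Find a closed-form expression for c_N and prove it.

c_N = -3(-5)^N - 2^(N + 1)

Computing the first terms: c_1 = 11, c_2 = -83, c_3 = 359. This suggests c_N = -3(-5)^N - 2^(N + 1).
For the base case N = 1: the formula gives 11 = 11 = c_1.
Inductive step: suppose the statement holds for some i ≥ 1, so c_i = -3(-5)^i - 2^(i + 1).
Then c_{i+1} = 2·c_i + 21·(-5)^i = 2·(-3(-5)^i - 2^(i + 1)) + 21·(-5)^i = -3(-5)^(i + 1) - 2^(i + 2) = -3(-5)^(i+1) - 2^((i+1) + 1),
which is the claimed formula at N = i+1.
By the principle of mathematical induction, the result holds for all N ≥ 1.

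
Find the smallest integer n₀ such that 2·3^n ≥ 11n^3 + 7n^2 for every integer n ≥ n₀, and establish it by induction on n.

At n = 6: 1458 < 2628, so the inequality fails and n₀ ≥ 7. We prove 2·3^n ≥ 11n^3 + 7n^2 for all n ≥ 7.
Base step (n = 7): 2·3^n = 4374 and 11n^3 + 7n^2 = 4116, so 4374 ≥ 4116.
Suppose the result is true for n = m, so 2·3^m ≥ 11m^3 + 7m^2.
Then 2·3^(m + 1) = 3·(2·3^m) ≥ 3·(11m^3 + 7m^2).
Also, for m ≥ 7 we have 3·(11m^3 + 7m^2) ≥ 11(m+1)^3 + 7(m+1)^2, since 3·(11m^3 + 7m^2) − (11(m+1)^3 + 7(m+1)^2) = 22m^3 - 19m^2 - 47m - 18, which is nonnegative for all m ≥ 7.
Combining, 2·3^(m + 1) ≥ 11(m+1)^3 + 7(m+1)^2.
By induction, the statement is established for all n ≥ 7.
Hence the smallest such n₀ is 7.

n₀ = 7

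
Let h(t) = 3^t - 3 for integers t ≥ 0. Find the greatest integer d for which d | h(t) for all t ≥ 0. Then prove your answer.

Computing the first values: h(0) = -2 and h(1) = 0; gcd(-2, 0) = 2, so d ≤ 2.
We prove 2 | 3^t - 3 for all t ≥ 0 by induction on t.
Base case (t = 0): h(0) = -2 = 2·(-1), so 2 | h(0).
Inductive step: suppose the statement holds for some m ≥ 0, i.e. 2 | h(m). Then
h(m+1) = 3^(m+1) - 3 = 3·(3^m - 3) + 6 = 3·h(m) + 6. The first term is divisible by 2 by the inductive hypothesis, and 6 is divisible by 2. Hence 2 | h(m+1).
By the principle of mathematical induction, the result holds for all t ≥ 0.
Therefore the largest such d is 2.

d = 2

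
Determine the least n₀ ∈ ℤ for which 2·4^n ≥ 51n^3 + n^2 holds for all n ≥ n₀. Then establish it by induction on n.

n₀ = 7

At n = 6: 8192 < 11052, so the inequality fails and n₀ ≥ 7. We prove 2·4^n ≥ 51n^3 + n^2 for all n ≥ 7.
When n = 7: 2·4^n = 32768 and 51n^3 + n^2 = 17542, so 32768 ≥ 17542.
Inductive step: assume the claim holds for n = r, so 2·4^r ≥ 51r^3 + r^2.
Then 2·4^(r + 1) = 4·(2·4^r) ≥ 4·(51r^3 + r^2).
Also, for r ≥ 7 we have 4·(51r^3 + r^2) ≥ 51(r+1)^3 + (r+1)^2, since 4·(51r^3 + r^2) − (51(r+1)^3 + (r+1)^2) = 153r^3 - 150r^2 - 155r - 52, which is nonnegative for all r ≥ 7.
Combining, 2·4^(r + 1) ≥ 51(r+1)^3 + (r+1)^2.
By induction, the statement is established for all n ≥ 7.
Hence the smallest such n₀ is 7.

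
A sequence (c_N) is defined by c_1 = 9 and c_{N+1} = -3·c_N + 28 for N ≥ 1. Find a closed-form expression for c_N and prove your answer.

Computing the first terms: c_1 = 9, c_2 = 1, c_3 = 25. This suggests c_N = 2(-3)^(N - 1) + 7.
When N = 1: the formula gives 9 = 9 = c_1.
Inductive step: suppose the statement holds for some j ≥ 1, so c_j = 2(-3)^(j - 1) + 7.
Then c_{j+1} = -3·c_j + 28 = -3·(2(-3)^(j - 1) + 7) + 28 = 2(-3)^j + 7 = 2(-3)^((j+1) - 1) + 7,
which is the claimed formula at N = j+1.
By the principle of mathematical induction, the result holds for all N ≥ 1.

c_N = 2(-3)^(N - 1) + 7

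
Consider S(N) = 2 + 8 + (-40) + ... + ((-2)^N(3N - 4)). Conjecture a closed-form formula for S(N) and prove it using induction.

S(N) = 2(-2)^N(N - 1) + 2

We claim S(N) = 2(-2)^N(N - 1) + 2 for all N ≥ 1.
Base step (N = 1): S(1) = 2, and the closed form gives 2. They agree.
For the inductive step, assume it holds for an arbitrary p ≥ 1, so S(p) = 2(-2)^p(p - 1) + 2.
Then S(p+1) = S(p) + ((-2)^(p + 1)(3p - 1)) = (2(-2)^p(p - 1) + 2) + ((-2)^(p + 1)(3p - 1)).
Simplifying, S(p+1) = -4(-2)^p·p + 2 = 2(-2)^(p+1)((p+1) - 1) + 2,
which is the closed form with N = p+1.
By the principle of mathematical induction, the result holds for all N ≥ 1.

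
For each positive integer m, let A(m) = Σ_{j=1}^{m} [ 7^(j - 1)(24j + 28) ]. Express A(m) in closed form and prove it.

A(m) = 4·7^m(m + 1) - 4

We claim A(m) = 4·7^m(m + 1) - 4 for all m ≥ 1.
When m = 1: A(1) = 52, and the closed form gives 52. They agree.
Suppose the result is true for m = j, so A(j) = 4·7^j(j + 1) - 4.
Then A(j+1) = A(j) + (7^j(24j + 52)) = (4·7^j(j + 1) - 4) + (7^j(24j + 52)).
Simplifying, A(j+1) = 28·7^j·j + 56·7^j - 4 = 4·7^(j+1)((j+1) + 1) - 4,
which is the closed form with m = j+1.
By induction, the statement is established for all m ≥ 1.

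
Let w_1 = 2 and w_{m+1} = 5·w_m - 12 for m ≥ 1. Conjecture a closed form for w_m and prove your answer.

Computing the first terms: w_1 = 2, w_2 = -2, w_3 = -22. This suggests w_m = -5^(m - 1) + 3.
Base case (m = 1): the formula gives 2 = 2 = w_1.
For the inductive step, assume it holds for an arbitrary j ≥ 1, so w_j = -5^(j - 1) + 3.
Then w_{j+1} = 5·w_j - 12 = 5·(-5^(j - 1) + 3) - 12 = -5^j + 3 = -5^((j+1) - 1) + 3,
which is the claimed formula at m = j+1.
By induction, the statement is established for all m ≥ 1.

w_m = -5^(m - 1) + 3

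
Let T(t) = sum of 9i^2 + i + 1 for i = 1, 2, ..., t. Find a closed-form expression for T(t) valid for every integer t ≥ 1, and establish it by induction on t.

T(t) = t(3t^2 + 5t + 3)

We claim T(t) = t(3t^2 + 5t + 3) for all t ≥ 1.
Base case (t = 1): T(1) = 11, and the closed form gives 11. They agree.
Inductive step: suppose the statement holds for some i ≥ 1, so T(i) = i(3i^2 + 5i + 3).
Then T(i+1) = T(i) + (i + 9(i + 1)^2 + 2) = (i(3i^2 + 5i + 3)) + (i + 9(i + 1)^2 + 2).
Simplifying, T(i+1) = (i + 1)(3i^2 + 11i + 11) = (i+1)(3(i+1)^2 + 5(i+1) + 3),
which is the closed form with t = i+1.
By the principle of mathematical induction, the result holds for all t ≥ 1.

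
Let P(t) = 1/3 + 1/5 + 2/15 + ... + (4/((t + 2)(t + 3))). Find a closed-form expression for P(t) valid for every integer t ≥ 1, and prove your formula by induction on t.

We claim P(t) = 4t/(3(t + 3)) for all t ≥ 1.
Base step (t = 1): P(1) = 1/3, and the closed form gives 1/3. They agree.
Suppose the result is true for t = j, so P(j) = 4j/(3(j + 3)).
Then P(j+1) = P(j) + (4/((j + 3)(j + 4))) = (4j/(3(j + 3))) + (4/((j + 3)(j + 4))).
Simplifying, P(j+1) = 4(j + 1)/(3(j + 4)) = 4(j+1)/(3((j+1) + 3)),
which is the closed form with t = j+1.
By induction, the statement is established for all t ≥ 1.

P(t) = 4t/(3(t + 3))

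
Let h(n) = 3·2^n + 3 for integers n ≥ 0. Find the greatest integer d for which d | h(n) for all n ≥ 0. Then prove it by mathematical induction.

d = 3

Computing the first values: h(0) = 6 and h(1) = 9; gcd(6, 9) = 3, so d ≤ 3.
We prove 3 | 3·2^n + 3 for all n ≥ 0 by induction on n.
Base case (n = 0): h(0) = 6 = 3·(2), so 3 | h(0).
Inductive step: suppose the statement holds for some k ≥ 0, i.e. 3 | h(k). Then
h(k+1) = 3·2^(k+1) + 3 = 2·(3·2^k + 3) - 3 = 2·h(k) - 3. The first term is divisible by 3 by the inductive hypothesis, and -3 is divisible by 3. Hence 3 | h(k+1).
This completes the induction.
Therefore the largest such d is 3.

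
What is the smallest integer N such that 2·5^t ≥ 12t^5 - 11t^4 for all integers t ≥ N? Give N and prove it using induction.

N = 8

At t = 7: 156250 < 175273, so the inequality fails and N ≥ 8. We prove 2·5^t ≥ 12t^5 - 11t^4 for all t ≥ 8.
Base case (t = 8): 2·5^t = 781250 and 12t^5 - 11t^4 = 348160, so 781250 ≥ 348160.
For the inductive step, assume it holds for an arbitrary i ≥ 8, so 2·5^i ≥ 12i^5 - 11i^4.
Then 2·5^(i + 1) = 5·(2·5^i) ≥ 5·(12i^5 - 11i^4).
Also, for i ≥ 8 we have 5·(12i^5 - 11i^4) ≥ 12(i+1)^5 - 11(i+1)^4, since 5·(12i^5 - 11i^4) − (12(i+1)^5 - 11(i+1)^4) = 48i^5 - 104i^4 - 76i^3 - 54i^2 - 16i - 1, which is nonnegative for all i ≥ 8.
Combining, 2·5^(i + 1) ≥ 12(i+1)^5 - 11(i+1)^4.
By induction, the statement is established for all t ≥ 8.
Hence the smallest such N is 8.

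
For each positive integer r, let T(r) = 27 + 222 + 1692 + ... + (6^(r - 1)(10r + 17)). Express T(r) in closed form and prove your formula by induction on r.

T(r) = 6^r(2r + 3) - 3

We claim T(r) = 6^r(2r + 3) - 3 for all r ≥ 1.
For the base case r = 1: T(1) = 27, and the closed form gives 27. They agree.
Suppose the result is true for r = i, so T(i) = 6^i(2i + 3) - 3.
Then T(i+1) = T(i) + (6^i(10i + 27)) = (6^i(2i + 3) - 3) + (6^i(10i + 27)).
Simplifying, T(i+1) = 12·6^i·i + 30·6^i - 3 = 6^(i+1)(2(i+1) + 3) - 3,
which is the closed form with r = i+1.
By the principle of mathematical induction, the result holds for all r ≥ 1.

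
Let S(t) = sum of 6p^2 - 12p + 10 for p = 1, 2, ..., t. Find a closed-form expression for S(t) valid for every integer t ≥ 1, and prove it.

We claim S(t) = t(2t^2 - 3t + 5) for all t ≥ 1.
For the base case t = 1: S(1) = 4, and the closed form gives 4. They agree.
Inductive step: suppose the statement holds for some p ≥ 1, so S(p) = p(2p^2 - 3p + 5).
Then S(p+1) = S(p) + (6p^2 + 4) = (p(2p^2 - 3p + 5)) + (6p^2 + 4).
Simplifying, S(p+1) = (p + 1)(2p^2 + p + 4) = (p+1)(2(p+1)^2 - 3(p+1) + 5),
which is the closed form with t = p+1.
By the principle of mathematical induction, the result holds for all t ≥ 1.

S(t) = t(2t^2 - 3t + 5)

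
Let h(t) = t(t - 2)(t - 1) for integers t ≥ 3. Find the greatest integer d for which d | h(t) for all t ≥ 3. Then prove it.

Computing the first values: h(3) = 6 and h(4) = 24; gcd(6, 24) = 6, so d ≤ 6.
We prove 6 | t(t - 2)(t - 1) for all t ≥ 3 by induction on t.
Base step (t = 3): h(3) = 6 = 6·(1), so 6 | h(3).
Inductive step: suppose the statement holds for some r ≥ 3, i.e. 6 | h(r). Then
h(r+1) − h(r) = (r-1)·r·(r+1) − (r-2)·(r-1)·r = (r-1)·r·[(r+1) − (r-2)] = 3·(r-1)·r. The product of 2 consecutive integers is divisible by (2)! = 2, so h(r+1) − h(r) is divisible by 3·2 = 6. By the inductive hypothesis 6 | h(r), hence 6 | h(r+1).
Hence, by induction on t, the claim holds for every t ≥ 3.
Therefore the largest such d is 6.

d = 6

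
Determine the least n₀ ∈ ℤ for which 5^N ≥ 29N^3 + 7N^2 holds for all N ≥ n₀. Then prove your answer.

n₀ = 6

At N = 5: 3125 < 3800, so the inequality fails and n₀ ≥ 6. We prove 5^N ≥ 29N^3 + 7N^2 for all N ≥ 6.
Base case (N = 6): 5^N = 15625 and 29N^3 + 7N^2 = 6516, so 15625 ≥ 6516.
Inductive step: assume the claim holds for N = k, so 5^k ≥ 29k^3 + 7k^2.
Then 5^(k + 1) = 5·(5^k) ≥ 5·(29k^3 + 7k^2).
Also, for k ≥ 6 we have 5·(29k^3 + 7k^2) ≥ 29(k+1)^3 + 7(k+1)^2, since 5·(29k^3 + 7k^2) − (29(k+1)^3 + 7(k+1)^2) = 116k^3 - 59k^2 - 101k - 36, which is nonnegative for all k ≥ 6.
Combining, 5^(k + 1) ≥ 29(k+1)^3 + 7(k+1)^2.
Hence, by induction on N, the claim holds for every N ≥ 6.
Hence the smallest such n₀ is 6.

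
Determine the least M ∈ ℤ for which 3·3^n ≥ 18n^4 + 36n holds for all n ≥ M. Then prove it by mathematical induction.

At n = 10: 177147 < 180360, so the inequality fails and M ≥ 11. We prove 3·3^n ≥ 18n^4 + 36n for all n ≥ 11.
For the base case n = 11: 3·3^n = 531441 and 18n^4 + 36n = 263934, so 531441 ≥ 263934.
Inductive step: assume the claim holds for n = p, so 3·3^p ≥ 18p^4 + 36p.
Then 3·3^(p + 1) = 3·(3·3^p) ≥ 3·(18p^4 + 36p).
Also, for p ≥ 11 we have 3·(18p^4 + 36p) ≥ 18(p+1)^4 + 36(p+1), since 3·(18p^4 + 36p) − (18(p+1)^4 + 36(p+1)) = 36p^4 - 72p^3 - 108p^2 - 54, which is nonnegative for all p ≥ 11.
Combining, 3·3^(p + 1) ≥ 18(p+1)^4 + 36(p+1).
Hence, by induction on n, the claim holds for every n ≥ 11.
Hence the smallest such M is 11.

M = 11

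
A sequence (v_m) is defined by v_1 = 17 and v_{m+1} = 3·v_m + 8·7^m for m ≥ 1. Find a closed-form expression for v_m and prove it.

v_m = 3^m + 2·7^m

Computing the first terms: v_1 = 17, v_2 = 107, v_3 = 713. This suggests v_m = 3^m + 2·7^m.
For the base case m = 1: the formula gives 17 = 17 = v_1.
Inductive step: suppose the statement holds for some k ≥ 1, so v_k = 3^k + 2·7^k.
Then v_{k+1} = 3·v_k + 8·7^k = 3·(3^k + 2·7^k) + 8·7^k = 3^(k + 1) + 2·7^(k + 1),
which is the claimed formula at m = k+1.
By induction, the statement is established for all m ≥ 1.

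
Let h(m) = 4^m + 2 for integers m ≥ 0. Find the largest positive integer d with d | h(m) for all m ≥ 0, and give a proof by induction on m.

d = 3

Computing the first values: h(0) = 3 and h(1) = 6; gcd(3, 6) = 3, so d ≤ 3.
We prove 3 | 4^m + 2 for all m ≥ 0 by induction on m.
When m = 0: h(0) = 3 = 3·(1), so 3 | h(0).
For the inductive step, assume it holds for an arbitrary k ≥ 0, i.e. 3 | h(k). Then
h(k+1) = 4^(k+1) + 2 = 4·(4^k + 2) - 6 = 4·h(k) - 6. The first term is divisible by 3 by the inductive hypothesis, and -6 is divisible by 3. Hence 3 | h(k+1).
By the principle of mathematical induction, the result holds for all m ≥ 0.
Therefore the largest such d is 3.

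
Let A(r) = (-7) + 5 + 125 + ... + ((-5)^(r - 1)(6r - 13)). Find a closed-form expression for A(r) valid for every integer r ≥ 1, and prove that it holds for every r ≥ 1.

We claim A(r) = (-5)^r(-r + 2) - 2 for all r ≥ 1.
Base step (r = 1): A(1) = -7, and the closed form gives -7. They agree.
Inductive step: suppose the statement holds for some p ≥ 1, so A(p) = (-5)^p(-p + 2) - 2.
Then A(p+1) = A(p) + ((-5)^p(6p - 7)) = ((-5)^p(-p + 2) - 2) + ((-5)^p(6p - 7)).
Simplifying, A(p+1) = -(-5)^(p + 1)p + (-5)^(p + 1) - 2 = (-5)^(p+1)(-(p+1) + 2) - 2,
which is the closed form with r = p+1.
By induction, the statement is established for all r ≥ 1.

A(r) = (-5)^r(-r + 2) - 2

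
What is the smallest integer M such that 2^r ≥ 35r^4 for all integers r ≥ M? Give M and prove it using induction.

At r = 23: 8388608 < 9794435, so the inequality fails and M ≥ 24. We prove 2^r ≥ 35r^4 for all r ≥ 24.
For the base case r = 24: 2^r = 16777216 and 35r^4 = 11612160, so 16777216 ≥ 11612160.
Suppose the result is true for r = m, so 2^m ≥ 35m^4.
Then 2^(m + 1) = 2·(2^m) ≥ 2·(35m^4).
Also, for m ≥ 24 we have 2·(35m^4) ≥ 35(m+1)^4, since 2 ≥ (1 + 1/m)^4 for all m ≥ 24.
Combining, 2^(m + 1) ≥ 35(m+1)^4.
By induction, the statement is established for all r ≥ 24.
Hence the smallest such M is 24.

M = 24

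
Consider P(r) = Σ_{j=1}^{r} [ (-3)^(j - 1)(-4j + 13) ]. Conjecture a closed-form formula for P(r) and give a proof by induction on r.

We claim P(r) = (-3)^r(r - 3) + 3 for all r ≥ 1.
For the base case r = 1: P(1) = 9, and the closed form gives 9. They agree.
Suppose the result is true for r = j, so P(j) = (-3)^j(j - 3) + 3.
Then P(j+1) = P(j) + ((-3)^j(-4j + 9)) = ((-3)^j(j - 3) + 3) + ((-3)^j(-4j + 9)).
Simplifying, P(j+1) = -3(-3)^j·j + 6(-3)^j + 3 = (-3)^(j+1)((j+1) - 3) + 3,
which is the closed form with r = j+1.
By the principle of mathematical induction, the result holds for all r ≥ 1.

P(r) = (-3)^r(r - 3) + 3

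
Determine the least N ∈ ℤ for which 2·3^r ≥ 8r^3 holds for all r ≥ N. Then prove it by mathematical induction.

At r = 6: 1458 < 1728, so the inequality fails and N ≥ 7. We prove 2·3^r ≥ 8r^3 for all r ≥ 7.
Base case (r = 7): 2·3^r = 4374 and 8r^3 = 2744, so 4374 ≥ 2744.
Inductive step: assume the claim holds for r = i, so 2·3^i ≥ 8i^3.
Then 2·3^(i + 1) = 3·(2·3^i) ≥ 3·(8i^3).
Also, for i ≥ 7 we have 3·(8i^3) ≥ 8(i+1)^3, since 3 ≥ (1 + 1/i)^3 for all i ≥ 7.
Combining, 2·3^(i + 1) ≥ 8(i+1)^3.
Hence, by induction on r, the claim holds for every r ≥ 7.
Hence the smallest such N is 7.

N = 7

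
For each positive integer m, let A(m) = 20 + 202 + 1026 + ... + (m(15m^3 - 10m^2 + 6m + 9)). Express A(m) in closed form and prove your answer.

A(m) = m(m + 1)(3m^3 + 2m^2 + 5)

We claim A(m) = m(m + 1)(3m^3 + 2m^2 + 5) for all m ≥ 1.
When m = 1: A(1) = 20, and the closed form gives 20. They agree.
For the inductive step, assume it holds for an arbitrary i ≥ 1, so A(i) = i(3i^4 + 5i^3 + 2i^2 + 5i + 5).
Then A(i+1) = A(i) + (15i^4 + 50i^3 + 66i^2 + 51i + 20) = (i(3i^4 + 5i^3 + 2i^2 + 5i + 5)) + (15i^4 + 50i^3 + 66i^2 + 51i + 20).
Simplifying, A(i+1) = (i + 1)(i + 2)(3i^3 + 11i^2 + 13i + 10) = (i+1)((i+1) + 1)(3(i+1)^3 + 2(i+1)^2 + 5),
which is the closed form with m = i+1.
This completes the induction.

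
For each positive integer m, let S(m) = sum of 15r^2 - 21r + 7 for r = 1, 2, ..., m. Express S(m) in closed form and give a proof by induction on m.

We claim S(m) = m(5m^2 - 3m - 1) for all m ≥ 1.
Base case (m = 1): S(1) = 1, and the closed form gives 1. They agree.
For the inductive step, assume it holds for an arbitrary r ≥ 1, so S(r) = r(5r^2 - 3r - 1).
Then S(r+1) = S(r) + (15r^2 + 9r + 1) = (r(5r^2 - 3r - 1)) + (15r^2 + 9r + 1).
Simplifying, S(r+1) = (r + 1)(5r^2 + 7r + 1) = (r+1)(5(r+1)^2 - 3(r+1) - 1),
which is the closed form with m = r+1.
This completes the induction.

S(m) = m(5m^2 - 3m - 1)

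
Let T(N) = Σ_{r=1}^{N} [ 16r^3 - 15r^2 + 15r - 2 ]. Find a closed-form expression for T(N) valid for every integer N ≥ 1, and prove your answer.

T(N) = N(4N + 3)(N^2 + 1)

We claim T(N) = N(4N + 3)(N^2 + 1) for all N ≥ 1.
Base case (N = 1): T(1) = 14, and the closed form gives 14. They agree.
Inductive step: suppose the statement holds for some r ≥ 1, so T(r) = r(4r^3 + 3r^2 + 4r + 3).
Then T(r+1) = T(r) + (16r^3 + 33r^2 + 33r + 14) = (r(4r^3 + 3r^2 + 4r + 3)) + (16r^3 + 33r^2 + 33r + 14).
Simplifying, T(r+1) = (r + 1)(4r + 7)(r^2 + 2r + 2) = (r+1)(4(r+1) + 3)((r+1)^2 + 1),
which is the closed form with N = r+1.
This completes the induction.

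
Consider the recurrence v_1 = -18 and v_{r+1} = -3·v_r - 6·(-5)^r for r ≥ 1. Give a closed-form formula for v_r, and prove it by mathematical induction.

v_r = (-3)^r + 3(-5)^r

Computing the first terms: v_1 = -18, v_2 = 84, v_3 = -402. This suggests v_r = (-3)^r + 3(-5)^r.
For the base case r = 1: the formula gives -18 = -18 = v_1.
Inductive step: suppose the statement holds for some m ≥ 1, so v_m = (-3)^m + 3(-5)^m.
Then v_{m+1} = -3·v_m - 6·(-5)^m = -3·((-3)^m + 3(-5)^m) - 6·(-5)^m = (-3)^(m + 1) + 3(-5)^(m + 1),
which is the claimed formula at r = m+1.
By the principle of mathematical induction, the result holds for all r ≥ 1.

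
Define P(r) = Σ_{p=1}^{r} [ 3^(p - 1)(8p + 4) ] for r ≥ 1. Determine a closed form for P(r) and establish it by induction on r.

P(r) = 4·3^r·r

We claim P(r) = 4·3^r·r for all r ≥ 1.
When r = 1: P(1) = 12, and the closed form gives 12. They agree.
Suppose the result is true for r = p, so P(p) = 4·3^p·p.
Then P(p+1) = P(p) + (3^p(8p + 12)) = (4·3^p·p) + (3^p(8p + 12)).
Simplifying, P(p+1) = 12·3^p(p + 1) = 4·3^(p+1)·(p+1),
which is the closed form with r = p+1.
By the principle of mathematical induction, the result holds for all r ≥ 1.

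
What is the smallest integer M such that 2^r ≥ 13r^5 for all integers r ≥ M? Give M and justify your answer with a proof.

At r = 27: 134217728 < 186535791, so the inequality fails and M ≥ 28. We prove 2^r ≥ 13r^5 for all r ≥ 28.
Base step (r = 28): 2^r = 268435456 and 13r^5 = 223734784, so 268435456 ≥ 223734784.
For the inductive step, assume it holds for an arbitrary k ≥ 28, so 2^k ≥ 13k^5.
Then 2^(k + 1) = 2·(2^k) ≥ 2·(13k^5).
Also, for k ≥ 28 we have 2·(13k^5) ≥ 13(k+1)^5, since 2 ≥ (1 + 1/k)^5 for all k ≥ 28.
Combining, 2^(k + 1) ≥ 13(k+1)^5.
By induction, the statement is established for all r ≥ 28.
Hence the smallest such M is 28.

M = 28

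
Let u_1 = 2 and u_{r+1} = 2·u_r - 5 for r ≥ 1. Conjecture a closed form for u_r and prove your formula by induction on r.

u_r = -3·2^(r - 1) + 5

Computing the first terms: u_1 = 2, u_2 = -1, u_3 = -7. This suggests u_r = -3·2^(r - 1) + 5.
When r = 1: the formula gives 2 = 2 = u_1.
Suppose the result is true for r = j, so u_j = -3·2^(j - 1) + 5.
Then u_{j+1} = 2·u_j - 5 = 2·(-3·2^(j - 1) + 5) - 5 = -3·2^j + 5 = -3·2^((j+1) - 1) + 5,
which is the claimed formula at r = j+1.
By induction, the statement is established for all r ≥ 1.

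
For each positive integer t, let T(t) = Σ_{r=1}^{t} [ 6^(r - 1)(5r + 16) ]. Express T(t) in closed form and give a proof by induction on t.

We claim T(t) = 6^t(t + 3) - 3 for all t ≥ 1.
Base step (t = 1): T(1) = 21, and the closed form gives 21. They agree.
Inductive step: suppose the statement holds for some r ≥ 1, so T(r) = 6^r(r + 3) - 3.
Then T(r+1) = T(r) + (6^r(5r + 21)) = (6^r(r + 3) - 3) + (6^r(5r + 21)).
Simplifying, T(r+1) = 6·6^r·r + 24·6^r - 3 = 6^(r+1)((r+1) + 3) - 3,
which is the closed form with t = r+1.
This completes the induction.

T(t) = 6^t(t + 3) - 3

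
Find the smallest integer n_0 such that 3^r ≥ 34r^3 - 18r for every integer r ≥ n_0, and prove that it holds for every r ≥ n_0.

n_0 = 10

At r = 9: 19683 < 24624, so the inequality fails and n_0 ≥ 10. We prove 3^r ≥ 34r^3 - 18r for all r ≥ 10.
Base step (r = 10): 3^r = 59049 and 34r^3 - 18r = 33820, so 59049 ≥ 33820.
For the inductive step, assume it holds for an arbitrary p ≥ 10, so 3^p ≥ 34p^3 - 18p.
Then 3^(p + 1) = 3·(3^p) ≥ 3·(34p^3 - 18p).
Also, for p ≥ 10 we have 3·(34p^3 - 18p) ≥ 34(p+1)^3 - 18(p+1), since 3·(34p^3 - 18p) − (34(p+1)^3 - 18(p+1)) = 68p^3 - 102p^2 - 138p - 16, which is nonnegative for all p ≥ 10.
Combining, 3^(p + 1) ≥ 34(p+1)^3 - 18(p+1).
This completes the induction.
Hence the smallest such n_0 is 10.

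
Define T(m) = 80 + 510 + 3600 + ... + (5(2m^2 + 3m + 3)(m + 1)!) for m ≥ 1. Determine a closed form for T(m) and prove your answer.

T(m) = (10m + 5)(m + 2)! - 10

We claim T(m) = (10m + 5)(m + 2)! - 10 for all m ≥ 1.
When m = 1: T(1) = 80, and the closed form gives 80. They agree.
Inductive step: suppose the statement holds for some p ≥ 1, so T(p) = (10p + 5)(p + 2)! - 10.
Then T(p+1) = T(p) + (5(2p^2 + 7p + 8)(p + 2)!) = ((10p + 5)(p + 2)! - 10) + (5(2p^2 + 7p + 8)(p + 2)!).
Simplifying, T(p+1) = (10(p+1) + 5)((p+1) + 2)! - 10,
which is the closed form with m = p+1.
Hence, by induction on m, the claim holds for every m ≥ 1.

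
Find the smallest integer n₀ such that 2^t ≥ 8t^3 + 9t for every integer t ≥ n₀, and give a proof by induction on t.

n₀ = 15

At t = 14: 16384 < 22078, so the inequality fails and n₀ ≥ 15. We prove 2^t ≥ 8t^3 + 9t for all t ≥ 15.
When t = 15: 2^t = 32768 and 8t^3 + 9t = 27135, so 32768 ≥ 27135.
For the inductive step, assume it holds for an arbitrary r ≥ 15, so 2^r ≥ 8r^3 + 9r.
Then 2^(r + 1) = 2·(2^r) ≥ 2·(8r^3 + 9r).
Also, for r ≥ 15 we have 2·(8r^3 + 9r) ≥ 8(r+1)^3 + 9(r+1), since 2·(8r^3 + 9r) − (8(r+1)^3 + 9(r+1)) = 8r^3 - 24r^2 - 15r - 17, which is nonnegative for all r ≥ 15.
Combining, 2^(r + 1) ≥ 8(r+1)^3 + 9(r+1).
Hence, by induction on t, the claim holds for every t ≥ 15.
Hence the smallest such n₀ is 15.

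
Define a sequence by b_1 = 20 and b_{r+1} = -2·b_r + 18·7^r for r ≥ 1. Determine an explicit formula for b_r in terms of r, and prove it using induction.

Computing the first terms: b_1 = 20, b_2 = 86, b_3 = 710. This suggests b_r = -3(-2)^r + 2·7^r.
When r = 1: the formula gives 20 = 20 = b_1.
Inductive step: suppose the statement holds for some k ≥ 1, so b_k = -3(-2)^k + 2·7^k.
Then b_{k+1} = -2·b_k + 18·7^k = -2·(-3(-2)^k + 2·7^k) + 18·7^k = -3(-2)^(k + 1) + 2·7^(k + 1),
which is the claimed formula at r = k+1.
By the principle of mathematical induction, the result holds for all r ≥ 1.

b_r = -3(-2)^r + 2·7^r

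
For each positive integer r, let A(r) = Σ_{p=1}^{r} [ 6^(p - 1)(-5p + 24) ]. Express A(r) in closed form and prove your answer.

A(r) = 6^r(-r + 5) - 5

We claim A(r) = 6^r(-r + 5) - 5 for all r ≥ 1.
Base step (r = 1): A(1) = 19, and the closed form gives 19. They agree.
For the inductive step, assume it holds for an arbitrary p ≥ 1, so A(p) = 6^p(-p + 5) - 5.
Then A(p+1) = A(p) + (6^p(-5p + 19)) = (6^p(-p + 5) - 5) + (6^p(-5p + 19)).
Simplifying, A(p+1) = -6·6^p·p + 24·6^p - 5 = 6^(p+1)(-(p+1) + 5) - 5,
which is the closed form with r = p+1.
By the principle of mathematical induction, the result holds for all r ≥ 1.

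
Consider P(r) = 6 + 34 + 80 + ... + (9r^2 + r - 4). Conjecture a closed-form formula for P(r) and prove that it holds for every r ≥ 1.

P(r) = r(r + 2)(3r - 1)

We claim P(r) = r(r + 2)(3r - 1) for all r ≥ 1.
For the base case r = 1: P(1) = 6, and the closed form gives 6. They agree.
Inductive step: suppose the statement holds for some k ≥ 1, so P(k) = k(3k^2 + 5k - 2).
Then P(k+1) = P(k) + (k + 9(k + 1)^2 - 3) = (k(3k^2 + 5k - 2)) + (k + 9(k + 1)^2 - 3).
Simplifying, P(k+1) = (k + 1)(k + 3)(3k + 2) = (k+1)((k+1) + 2)(3(k+1) - 1),
which is the closed form with r = k+1.
This completes the induction.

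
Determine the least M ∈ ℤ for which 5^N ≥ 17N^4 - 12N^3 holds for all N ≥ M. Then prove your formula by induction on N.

At N = 6: 15625 < 19440, so the inequality fails and M ≥ 7. We prove 5^N ≥ 17N^4 - 12N^3 for all N ≥ 7.
When N = 7: 5^N = 78125 and 17N^4 - 12N^3 = 36701, so 78125 ≥ 36701.
Suppose the result is true for N = r, so 5^r ≥ 17r^4 - 12r^3.
Then 5^(r + 1) = 5·(5^r) ≥ 5·(17r^4 - 12r^3).
Also, for r ≥ 7 we have 5·(17r^4 - 12r^3) ≥ 17(r+1)^4 - 12(r+1)^3, since 5·(17r^4 - 12r^3) − (17(r+1)^4 - 12(r+1)^3) = 68r^4 - 116r^3 - 66r^2 - 32r - 5, which is nonnegative for all r ≥ 7.
Combining, 5^(r + 1) ≥ 17(r+1)^4 - 12(r+1)^3.
By the principle of mathematical induction, the result holds for all N ≥ 7.
Hence the smallest such M is 7.

M = 7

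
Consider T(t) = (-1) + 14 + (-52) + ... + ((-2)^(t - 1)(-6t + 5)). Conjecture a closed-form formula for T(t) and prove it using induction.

We claim T(t) = (-2)^t(2t - 1) + 1 for all t ≥ 1.
When t = 1: T(1) = -1, and the closed form gives -1. They agree.
Inductive step: suppose the statement holds for some m ≥ 1, so T(m) = (-2)^m(2m - 1) + 1.
Then T(m+1) = T(m) + ((-2)^m(-6m - 1)) = ((-2)^m(2m - 1) + 1) + ((-2)^m(-6m - 1)).
Simplifying, T(m+1) = (-2)^(m + 1) - (-2)^(m + 2)m + 1 = (-2)^(m+1)(2(m+1) - 1) + 1,
which is the closed form with t = m+1.
By the principle of mathematical induction, the result holds for all t ≥ 1.

T(t) = (-2)^t(2t - 1) + 1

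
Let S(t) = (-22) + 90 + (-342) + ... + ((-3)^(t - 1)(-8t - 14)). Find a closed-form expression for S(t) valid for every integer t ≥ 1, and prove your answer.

We claim S(t) = 2(-3)^t(t + 2) - 4 for all t ≥ 1.
For the base case t = 1: S(1) = -22, and the closed form gives -22. They agree.
Suppose the result is true for t = m, so S(m) = 2(-3)^m(m + 2) - 4.
Then S(m+1) = S(m) + ((-3)^m(-8m - 22)) = (2(-3)^m(m + 2) - 4) + ((-3)^m(-8m - 22)).
Simplifying, S(m+1) = -6(-3)^m·m - 18(-3)^m - 4 = 2(-3)^(m+1)((m+1) + 2) - 4,
which is the closed form with t = m+1.
This completes the induction.

S(t) = 2(-3)^t(t + 2) - 4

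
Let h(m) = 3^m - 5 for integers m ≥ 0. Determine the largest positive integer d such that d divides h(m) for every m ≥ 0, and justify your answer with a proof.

d = 2

Computing the first values: h(0) = -4 and h(1) = -2; gcd(-4, -2) = 2, so d ≤ 2.
We prove 2 | 3^m - 5 for all m ≥ 0 by induction on m.
For the base case m = 0: h(0) = -4 = 2·(-2), so 2 | h(0).
Inductive step: suppose the statement holds for some i ≥ 0, i.e. 2 | h(i). Then
h(i+1) = 3^(i+1) - 5 = 3·(3^i - 5) + 10 = 3·h(i) + 10. The first term is divisible by 2 by the inductive hypothesis, and 10 is divisible by 2. Hence 2 | h(i+1).
This completes the induction.
Therefore the largest such d is 2.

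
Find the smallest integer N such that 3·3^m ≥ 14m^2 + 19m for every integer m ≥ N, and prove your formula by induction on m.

N = 5

At m = 4: 243 < 300, so the inequality fails and N ≥ 5. We prove 3·3^m ≥ 14m^2 + 19m for all m ≥ 5.
Base case (m = 5): 3·3^m = 729 and 14m^2 + 19m = 445, so 729 ≥ 445.
Suppose the result is true for m = j, so 3·3^j ≥ 14j^2 + 19j.
Then 3·3^(j + 1) = 3·(3·3^j) ≥ 3·(14j^2 + 19j).
Also, for j ≥ 5 we have 3·(14j^2 + 19j) ≥ 14(j+1)^2 + 19(j+1), since 3·(14j^2 + 19j) − (14(j+1)^2 + 19(j+1)) = 28j^2 + 10j - 33, which is nonnegative for all j ≥ 5.
Combining, 3·3^(j + 1) ≥ 14(j+1)^2 + 19(j+1).
This completes the induction.
Hence the smallest such N is 5.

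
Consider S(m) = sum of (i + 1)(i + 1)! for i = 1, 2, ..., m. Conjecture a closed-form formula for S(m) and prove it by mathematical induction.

We claim S(m) = (m + 2)! - 2 for all m ≥ 1.
For the base case m = 1: S(1) = 4, and the closed form gives 4. They agree.
Suppose the result is true for m = i, so S(i) = (i + 2)! - 2.
Then S(i+1) = S(i) + ((i + 2)(i + 2)!) = ((i + 2)! - 2) + ((i + 2)(i + 2)!).
Simplifying, S(i+1) = ((i+1) + 2)! - 2,
which is the closed form with m = i+1.
By the principle of mathematical induction, the result holds for all m ≥ 1.

S(m) = (m + 2)! - 2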